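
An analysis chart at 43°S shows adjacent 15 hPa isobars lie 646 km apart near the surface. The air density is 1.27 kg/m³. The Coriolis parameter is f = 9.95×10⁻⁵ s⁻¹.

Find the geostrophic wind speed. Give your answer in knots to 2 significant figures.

Pressure gradient: |∂P/∂n| = 1500 Pa / 646000 m = 2.32×10⁻³ Pa/m
Geostrophic balance (pressure-gradient force = Coriolis force):
V_g = (1/(fρ)) |∂P/∂n| = 2.32×10⁻³ / (9.95×10⁻⁵ × 1.27) = 18.4 m/s
Converting: 18.4 m/s × 1.944 = 36 knots

36 knots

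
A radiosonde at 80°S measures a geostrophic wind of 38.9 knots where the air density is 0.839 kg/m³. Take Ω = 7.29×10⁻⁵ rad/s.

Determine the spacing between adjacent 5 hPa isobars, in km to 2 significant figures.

210 km

Coriolis parameter at 80°S:
f = 2Ω sin φ = 2 × 7.29×10⁻⁵ × sin 80° = 1.44×10⁻⁴ s⁻¹
Wind speed in SI: 38.9 knots = 20.0 m/s
Geostrophic balance rearranged: |∂P/∂n| = f ρ V_g
|∂P/∂n| = 1.44×10⁻⁴ × 0.839 × 20.0 = 2.41×10⁻³ Pa/m
Isobar spacing: Δn = ΔP/|∂P/∂n| = 500 Pa / 2.41×10⁻³ Pa/m = 207401 m ≈ 210 km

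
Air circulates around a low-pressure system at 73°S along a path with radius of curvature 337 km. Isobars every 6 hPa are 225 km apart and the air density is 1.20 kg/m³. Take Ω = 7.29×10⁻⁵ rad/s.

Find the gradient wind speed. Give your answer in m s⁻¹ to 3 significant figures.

12.6 m s⁻¹

Coriolis parameter at 73°S:
f = 2Ω sin φ = 2 × 7.29×10⁻⁵ × sin 73° = 1.39×10⁻⁴ s⁻¹
Pressure gradient: |∂P/∂n| = 600 Pa / 225000 m = 2.67×10⁻³ Pa/m
Geostrophic speed: V_g = |∂P/∂n|/(fρ) = 2.67×10⁻³/(1.39×10⁻⁴ × 1.20) = 15.9 m/s
Around a low, centrifugal force acts outward with Coriolis, so pressure-gradient force balances both:
(1/ρ)|∂P/∂n| = fV + V²/R  →  V² + fR·V − fR·V_g = 0
With fR = 1.39×10⁻⁴ × 337×10³ m = 47.0 m/s:
V = [−fR + √((fR)² + 4 fR V_g)]/2 = [−47.0 + √(47.0² + 4×47.0×15.9)]/2 = 12.6 m/s
Subgeostrophic (V < V_g = 15.9 m/s), as expected around a low.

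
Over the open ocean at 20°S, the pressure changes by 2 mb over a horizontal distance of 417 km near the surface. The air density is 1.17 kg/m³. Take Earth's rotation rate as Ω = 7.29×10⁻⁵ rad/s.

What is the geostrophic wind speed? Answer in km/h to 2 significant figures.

30 km/h

Coriolis parameter at 20°S:
f = 2Ω sin φ = 2 × 7.29×10⁻⁵ × sin 20° = 4.99×10⁻⁵ s⁻¹
Pressure gradient: |∂P/∂n| = 200 Pa / 417000 m = 4.80×10⁻⁴ Pa/m
Geostrophic balance (pressure-gradient force = Coriolis force):
V_g = (1/(fρ)) |∂P/∂n| = 4.80×10⁻⁴ / (4.99×10⁻⁵ × 1.17) = 8.22 m/s
Converting: 8.22 m/s × 3.6 = 30 km/h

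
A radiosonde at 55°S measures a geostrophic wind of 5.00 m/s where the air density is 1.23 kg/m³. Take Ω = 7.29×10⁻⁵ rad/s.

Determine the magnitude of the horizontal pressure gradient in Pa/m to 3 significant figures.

Coriolis parameter at 55°S:
f = 2Ω sin φ = 2 × 7.29×10⁻⁵ × sin 55° = 1.19×10⁻⁴ s⁻¹
Geostrophic balance rearranged: |∂P/∂n| = f ρ V_g
|∂P/∂n| = 1.19×10⁻⁴ × 1.23 × 5.00 = 7.35×10⁻⁴ Pa/m

7.35×10⁻⁴ Pa/m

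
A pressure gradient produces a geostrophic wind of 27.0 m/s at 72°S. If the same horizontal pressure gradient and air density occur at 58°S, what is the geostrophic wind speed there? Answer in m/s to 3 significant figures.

With the same pressure gradient and density, V_g ∝ 1/f ∝ 1/sin φ.
V₂ = V₁ · sin φ₁ / sin φ₂ = 27.0 × sin 72° / sin 58°
V₂ = 27.0 × 0.9511/0.8480 = 30.3 m/s

30.3 m/s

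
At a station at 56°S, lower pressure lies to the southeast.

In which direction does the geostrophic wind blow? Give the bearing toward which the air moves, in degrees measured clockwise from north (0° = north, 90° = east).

The pressure-gradient force points toward the southeast (bearing 135°).
Geostrophic balance: in the Southern Hemisphere the Coriolis force deflects motion to the left, so the geostrophic wind blows 90° to the left of the pressure-gradient force (low pressure on the right).
Rotating 135° by 90° counterclockwise gives 045° — the wind blows toward the northeast.

045°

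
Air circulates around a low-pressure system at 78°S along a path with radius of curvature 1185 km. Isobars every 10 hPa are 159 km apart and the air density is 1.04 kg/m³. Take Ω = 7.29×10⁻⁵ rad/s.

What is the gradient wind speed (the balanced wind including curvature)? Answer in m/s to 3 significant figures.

Coriolis parameter at 78°S:
f = 2Ω sin φ = 2 × 7.29×10⁻⁵ × sin 78° = 1.43×10⁻⁴ s⁻¹
Pressure gradient: |∂P/∂n| = 1000 Pa / 159000 m = 6.29×10⁻³ Pa/m
Geostrophic speed: V_g = |∂P/∂n|/(fρ) = 6.29×10⁻³/(1.43×10⁻⁴ × 1.04) = 42.4 m/s
Around a low, centrifugal force acts outward with Coriolis, so pressure-gradient force balances both:
(1/ρ)|∂P/∂n| = fV + V²/R  →  V² + fR·V − fR·V_g = 0
With fR = 1.43×10⁻⁴ × 1185×10³ m = 169 m/s:
V = [−fR + √((fR)² + 4 fR V_g)]/2 = [−169 + √(169² + 4×169×42.4)]/2 = 35.1 m/s
Subgeostrophic (V < V_g = 42.4 m/s), as expected around a low.

35.1 m/s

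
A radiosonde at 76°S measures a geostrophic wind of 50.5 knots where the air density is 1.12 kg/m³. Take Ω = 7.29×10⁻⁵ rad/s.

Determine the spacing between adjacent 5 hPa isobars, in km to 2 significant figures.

Coriolis parameter at 76°S:
f = 2Ω sin φ = 2 × 7.29×10⁻⁵ × sin 76° = 1.41×10⁻⁴ s⁻¹
Wind speed in SI: 50.5 knots = 26.0 m/s
Geostrophic balance rearranged: |∂P/∂n| = f ρ V_g
|∂P/∂n| = 1.41×10⁻⁴ × 1.12 × 26.0 = 4.12×10⁻³ Pa/m
Isobar spacing: Δn = ΔP/|∂P/∂n| = 500 Pa / 4.12×10⁻³ Pa/m = 121468 m ≈ 120 km

120 km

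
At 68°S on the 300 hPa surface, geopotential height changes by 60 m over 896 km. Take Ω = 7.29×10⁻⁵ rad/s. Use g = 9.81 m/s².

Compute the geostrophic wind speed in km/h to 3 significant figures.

Coriolis parameter at 68°S:
f = 2Ω sin φ = 2 × 7.29×10⁻⁵ × sin 68° = 1.35×10⁻⁴ s⁻¹
Height gradient: |∂Z/∂n| = 60 m / 896000 m = 6.70×10⁻⁵
On a pressure surface, geostrophic balance gives V_g = (g/f)|∂Z/∂n|:
V_g = 9.81 × 6.70×10⁻⁵ / 1.35×10⁻⁴ = 4.86 m/s
Converting: 4.86 m/s × 3.6 = 17.5 km/h

17.5 km/h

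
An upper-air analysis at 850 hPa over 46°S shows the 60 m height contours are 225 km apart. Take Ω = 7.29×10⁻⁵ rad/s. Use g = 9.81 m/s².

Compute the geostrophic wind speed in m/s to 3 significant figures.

Coriolis parameter at 46°S:
f = 2Ω sin φ = 2 × 7.29×10⁻⁵ × sin 46° = 1.05×10⁻⁴ s⁻¹
Height gradient: |∂Z/∂n| = 60 m / 225000 m = 2.67×10⁻⁴
On a pressure surface, geostrophic balance gives V_g = (g/f)|∂Z/∂n|:
V_g = 9.81 × 2.67×10⁻⁴ / 1.05×10⁻⁴ = 24.9 m/s

24.9 m/s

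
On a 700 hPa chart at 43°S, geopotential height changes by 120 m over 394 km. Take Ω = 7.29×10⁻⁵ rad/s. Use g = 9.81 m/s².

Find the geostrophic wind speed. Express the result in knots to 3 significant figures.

58.4 knots

Coriolis parameter at 43°S:
f = 2Ω sin φ = 2 × 7.29×10⁻⁵ × sin 43° = 9.94×10⁻⁵ s⁻¹
Height gradient: |∂Z/∂n| = 120 m / 394000 m = 3.05×10⁻⁴
On a pressure surface, geostrophic balance gives V_g = (g/f)|∂Z/∂n|:
V_g = 9.81 × 3.05×10⁻⁴ / 9.94×10⁻⁵ = 30.0 m/s
Converting: 30.0 m/s × 1.944 = 58.4 knots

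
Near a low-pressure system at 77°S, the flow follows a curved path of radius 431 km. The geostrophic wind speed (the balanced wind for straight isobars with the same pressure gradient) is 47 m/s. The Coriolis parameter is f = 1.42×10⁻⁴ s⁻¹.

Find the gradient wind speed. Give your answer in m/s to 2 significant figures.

Around a low, centrifugal force acts outward with Coriolis, so pressure-gradient force balances both:
(1/ρ)|∂P/∂n| = fV + V²/R  →  V² + fR·V − fR·V_g = 0
With fR = 1.42×10⁻⁴ × 431×10³ m = 61.2 m/s:
V = [−fR + √((fR)² + 4 fR V_g)]/2 = [−61.2 + √(61.2² + 4×61.2×47)]/2 = 31.1 m/s
Subgeostrophic (V < V_g = 47 m/s), as expected around a low.

31 m/s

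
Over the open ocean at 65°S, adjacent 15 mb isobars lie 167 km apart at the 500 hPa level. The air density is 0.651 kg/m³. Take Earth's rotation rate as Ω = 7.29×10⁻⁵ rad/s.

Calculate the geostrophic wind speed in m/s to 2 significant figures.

100 m/s

Coriolis parameter at 65°S:
f = 2Ω sin φ = 2 × 7.29×10⁻⁵ × sin 65° = 1.32×10⁻⁴ s⁻¹
Pressure gradient: |∂P/∂n| = 1500 Pa / 167000 m = 8.98×10⁻³ Pa/m
Geostrophic balance (pressure-gradient force = Coriolis force):
V_g = (1/(fρ)) |∂P/∂n| = 8.98×10⁻³ / (1.32×10⁻⁴ × 0.651) = 104 m/s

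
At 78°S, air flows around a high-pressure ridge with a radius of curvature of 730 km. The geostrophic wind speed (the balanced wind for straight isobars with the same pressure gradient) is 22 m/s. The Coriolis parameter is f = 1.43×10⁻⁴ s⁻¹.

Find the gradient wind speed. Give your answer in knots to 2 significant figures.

Around a high, pressure-gradient force acts outward with centrifugal, so Coriolis balances both:
fV = (1/ρ)|∂P/∂n| + V²/R  →  V² − fR·V + fR·V_g = 0
With fR = 1.43×10⁻⁴ × 730×10³ m = 104 m/s:
V = [fR − √((fR)² − 4 fR V_g)]/2 = [104 − √(104² − 4×104×22)]/2 = 31.5 m/s
Supergeostrophic (V > V_g = 22 m/s), as expected around a high.
Converting: 31.5 m/s × 1.944 = 61 knots

61 knots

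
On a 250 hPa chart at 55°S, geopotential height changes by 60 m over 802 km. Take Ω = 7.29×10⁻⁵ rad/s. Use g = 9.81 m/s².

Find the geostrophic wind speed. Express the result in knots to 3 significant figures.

11.9 knots

Coriolis parameter at 55°S:
f = 2Ω sin φ = 2 × 7.29×10⁻⁵ × sin 55° = 1.19×10⁻⁴ s⁻¹
Height gradient: |∂Z/∂n| = 60 m / 802000 m = 7.48×10⁻⁵
On a pressure surface, geostrophic balance gives V_g = (g/f)|∂Z/∂n|:
V_g = 9.81 × 7.48×10⁻⁵ / 1.19×10⁻⁴ = 6.15 m/s
Converting: 6.15 m/s × 1.944 = 11.9 knots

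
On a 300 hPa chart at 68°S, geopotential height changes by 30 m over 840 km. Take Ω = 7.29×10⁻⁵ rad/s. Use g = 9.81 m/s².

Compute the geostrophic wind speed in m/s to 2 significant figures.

Coriolis parameter at 68°S:
f = 2Ω sin φ = 2 × 7.29×10⁻⁵ × sin 68° = 1.35×10⁻⁴ s⁻¹
Height gradient: |∂Z/∂n| = 30 m / 840000 m = 3.57×10⁻⁵
On a pressure surface, geostrophic balance gives V_g = (g/f)|∂Z/∂n|:
V_g = 9.81 × 3.57×10⁻⁵ / 1.35×10⁻⁴ = 2.59 m/s

2.6 m/s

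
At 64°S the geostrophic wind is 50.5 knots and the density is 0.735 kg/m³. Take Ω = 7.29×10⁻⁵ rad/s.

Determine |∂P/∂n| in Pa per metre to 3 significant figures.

Coriolis parameter at 64°S:
f = 2Ω sin φ = 2 × 7.29×10⁻⁵ × sin 64° = 1.31×10⁻⁴ s⁻¹
Wind speed in SI: 50.5 knots = 26.0 m/s
Geostrophic balance rearranged: |∂P/∂n| = f ρ V_g
|∂P/∂n| = 1.31×10⁻⁴ × 0.735 × 26.0 = 2.50×10⁻³ Pa/m

2.50×10⁻³ Pa/m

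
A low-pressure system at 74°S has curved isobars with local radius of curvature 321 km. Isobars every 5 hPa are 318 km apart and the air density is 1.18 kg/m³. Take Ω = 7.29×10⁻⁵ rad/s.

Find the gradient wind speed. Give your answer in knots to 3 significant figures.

Coriolis parameter at 74°S:
f = 2Ω sin φ = 2 × 7.29×10⁻⁵ × sin 74° = 1.40×10⁻⁴ s⁻¹
Pressure gradient: |∂P/∂n| = 500 Pa / 318000 m = 1.57×10⁻³ Pa/m
Geostrophic speed: V_g = |∂P/∂n|/(fρ) = 1.57×10⁻³/(1.40×10⁻⁴ × 1.18) = 9.51 m/s
Around a low, centrifugal force acts outward with Coriolis, so pressure-gradient force balances both:
(1/ρ)|∂P/∂n| = fV + V²/R  →  V² + fR·V − fR·V_g = 0
With fR = 1.40×10⁻⁴ × 321×10³ m = 45.0 m/s:
V = [−fR + √((fR)² + 4 fR V_g)]/2 = [−45.0 + √(45.0² + 4×45.0×9.51)]/2 = 8.06 m/s
Subgeostrophic (V < V_g = 9.51 m/s), as expected around a low.
Converting: 8.06 m/s × 1.944 = 15.7 knots

15.7 knots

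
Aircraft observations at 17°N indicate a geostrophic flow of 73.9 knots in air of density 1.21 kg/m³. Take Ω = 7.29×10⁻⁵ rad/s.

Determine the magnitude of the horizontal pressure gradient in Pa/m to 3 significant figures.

1.96×10⁻³ Pa/m

Coriolis parameter at 17°N:
f = 2Ω sin φ = 2 × 7.29×10⁻⁵ × sin 17° = 4.26×10⁻⁵ s⁻¹
Wind speed in SI: 73.9 knots = 38.0 m/s
Geostrophic balance rearranged: |∂P/∂n| = f ρ V_g
|∂P/∂n| = 4.26×10⁻⁵ × 1.21 × 38.0 = 1.96×10⁻³ Pa/m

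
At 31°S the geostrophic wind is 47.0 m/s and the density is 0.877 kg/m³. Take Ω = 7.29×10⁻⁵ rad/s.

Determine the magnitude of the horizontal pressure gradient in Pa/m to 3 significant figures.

Coriolis parameter at 31°S:
f = 2Ω sin φ = 2 × 7.29×10⁻⁵ × sin 31° = 7.51×10⁻⁵ s⁻¹
Geostrophic balance rearranged: |∂P/∂n| = f ρ V_g
|∂P/∂n| = 7.51×10⁻⁵ × 0.877 × 47.0 = 3.10×10⁻³ Pa/m

3.10×10⁻³ Pa/m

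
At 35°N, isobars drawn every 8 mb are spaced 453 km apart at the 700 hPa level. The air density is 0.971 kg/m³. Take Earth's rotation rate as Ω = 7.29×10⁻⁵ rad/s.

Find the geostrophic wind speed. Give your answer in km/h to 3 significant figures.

Coriolis parameter at 35°N:
f = 2Ω sin φ = 2 × 7.29×10⁻⁵ × sin 35° = 8.36×10⁻⁵ s⁻¹
Pressure gradient: |∂P/∂n| = 800 Pa / 453000 m = 1.77×10⁻³ Pa/m
Geostrophic balance (pressure-gradient force = Coriolis force):
V_g = (1/(fρ)) |∂P/∂n| = 1.77×10⁻³ / (8.36×10⁻⁵ × 0.971) = 21.7 m/s
Converting: 21.7 m/s × 3.6 = 78.3 km/h

78.3 km/h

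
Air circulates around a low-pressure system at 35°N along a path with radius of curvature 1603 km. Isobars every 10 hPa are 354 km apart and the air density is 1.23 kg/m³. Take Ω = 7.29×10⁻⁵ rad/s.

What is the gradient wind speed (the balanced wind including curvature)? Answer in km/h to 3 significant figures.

Coriolis parameter at 35°N:
f = 2Ω sin φ = 2 × 7.29×10⁻⁵ × sin 35° = 8.36×10⁻⁵ s⁻¹
Pressure gradient: |∂P/∂n| = 1000 Pa / 354000 m = 2.82×10⁻³ Pa/m
Geostrophic speed: V_g = |∂P/∂n|/(fρ) = 2.82×10⁻³/(8.36×10⁻⁵ × 1.23) = 27.5 m/s
Around a low, centrifugal force acts outward with Coriolis, so pressure-gradient force balances both:
(1/ρ)|∂P/∂n| = fV + V²/R  →  V² + fR·V − fR·V_g = 0
With fR = 8.36×10⁻⁵ × 1603×10³ m = 134 m/s:
V = [−fR + √((fR)² + 4 fR V_g)]/2 = [−134 + √(134² + 4×134×27.5)]/2 = 23.4 m/s
Subgeostrophic (V < V_g = 27.5 m/s), as expected around a low.
Converting: 23.4 m/s × 3.6 = 84.2 km/h

84.2 km/h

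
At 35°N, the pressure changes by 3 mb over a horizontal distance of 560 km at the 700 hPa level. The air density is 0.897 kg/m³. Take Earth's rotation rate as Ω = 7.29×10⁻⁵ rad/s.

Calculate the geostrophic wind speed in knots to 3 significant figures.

13.9 knots

Coriolis parameter at 35°N:
f = 2Ω sin φ = 2 × 7.29×10⁻⁵ × sin 35° = 8.36×10⁻⁵ s⁻¹
Pressure gradient: |∂P/∂n| = 300 Pa / 560000 m = 5.36×10⁻⁴ Pa/m
Geostrophic balance (pressure-gradient force = Coriolis force):
V_g = (1/(fρ)) |∂P/∂n| = 5.36×10⁻⁴ / (8.36×10⁻⁵ × 0.897) = 7.14 m/s
Converting: 7.14 m/s × 1.944 = 13.9 knots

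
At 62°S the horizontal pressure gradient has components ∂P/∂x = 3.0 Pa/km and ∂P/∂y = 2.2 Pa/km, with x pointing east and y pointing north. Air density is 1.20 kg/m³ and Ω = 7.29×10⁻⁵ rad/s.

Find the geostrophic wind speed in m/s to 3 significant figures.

Coriolis parameter at 62°S:
f = 2Ω sin φ = 2 × 7.29×10⁻⁵ × sin 62° = 1.29×10⁻⁴ s⁻¹
In the Southern Hemisphere f is negative: f = −1.29×10⁻⁴ s⁻¹.
Component geostrophic relations (x east, y north):
u_g = −(1/(fρ)) ∂P/∂y,  v_g = (1/(fρ)) ∂P/∂x
u_g = −(2.2×10⁻³)/(−1.29×10⁻⁴ × 1.20) = 14.2 m/s;  v_g = (3.0×10⁻³)/(−1.29×10⁻⁴ × 1.20) = −19.4 m/s
|V_g| = √(u_g² + v_g²) = 24.1 m/s

24.1 m/s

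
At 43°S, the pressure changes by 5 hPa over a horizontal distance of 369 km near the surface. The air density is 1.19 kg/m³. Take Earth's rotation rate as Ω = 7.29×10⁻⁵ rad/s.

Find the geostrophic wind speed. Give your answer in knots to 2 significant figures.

Coriolis parameter at 43°S:
f = 2Ω sin φ = 2 × 7.29×10⁻⁵ × sin 43° = 9.94×10⁻⁵ s⁻¹
Pressure gradient: |∂P/∂n| = 500 Pa / 369000 m = 1.36×10⁻³ Pa/m
Geostrophic balance (pressure-gradient force = Coriolis force):
V_g = (1/(fρ)) |∂P/∂n| = 1.36×10⁻³ / (9.94×10⁻⁵ × 1.19) = 11.5 m/s
Converting: 11.5 m/s × 1.944 = 22 knots

22 knots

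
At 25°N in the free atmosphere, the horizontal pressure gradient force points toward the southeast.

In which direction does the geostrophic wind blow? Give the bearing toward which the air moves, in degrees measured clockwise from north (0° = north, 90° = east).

The pressure-gradient force points toward the southeast (bearing 135°).
Geostrophic balance: in the Northern Hemisphere the Coriolis force deflects motion to the right, so the geostrophic wind blows 90° to the right of the pressure-gradient force (low pressure on the left).
Rotating 135° by 90° clockwise gives 225° — the wind blows toward the southwest.

225°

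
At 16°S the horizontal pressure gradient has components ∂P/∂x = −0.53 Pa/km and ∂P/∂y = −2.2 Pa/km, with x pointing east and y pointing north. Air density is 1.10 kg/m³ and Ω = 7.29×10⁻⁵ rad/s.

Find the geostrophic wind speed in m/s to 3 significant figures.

Coriolis parameter at 16°S:
f = 2Ω sin φ = 2 × 7.29×10⁻⁵ × sin 16° = 4.02×10⁻⁵ s⁻¹
In the Southern Hemisphere f is negative: f = −4.02×10⁻⁵ s⁻¹.
Component geostrophic relations (x east, y north):
u_g = −(1/(fρ)) ∂P/∂y,  v_g = (1/(fρ)) ∂P/∂x
u_g = −(−2.2×10⁻³)/(−4.02×10⁻⁵ × 1.10) = −49.8 m/s;  v_g = (−0.53×10⁻³)/(−4.02×10⁻⁵ × 1.10) = 12.0 m/s
|V_g| = √(u_g² + v_g²) = 51.2 m/s

51.2 m/s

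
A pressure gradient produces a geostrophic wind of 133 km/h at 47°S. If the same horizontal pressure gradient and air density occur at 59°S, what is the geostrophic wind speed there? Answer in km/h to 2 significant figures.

With the same pressure gradient and density, V_g ∝ 1/f ∝ 1/sin φ.
V₂ = V₁ · sin φ₁ / sin φ₂ = 133 × sin 47° / sin 59°
V₂ = 133 × 0.7314/0.8572 = 110 km/h

110 km/h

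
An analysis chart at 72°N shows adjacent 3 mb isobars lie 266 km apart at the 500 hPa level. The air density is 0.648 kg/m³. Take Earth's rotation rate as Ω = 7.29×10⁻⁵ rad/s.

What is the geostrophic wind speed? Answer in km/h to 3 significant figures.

Coriolis parameter at 72°N:
f = 2Ω sin φ = 2 × 7.29×10⁻⁵ × sin 72° = 1.39×10⁻⁴ s⁻¹
Pressure gradient: |∂P/∂n| = 300 Pa / 266000 m = 1.13×10⁻³ Pa/m
Geostrophic balance (pressure-gradient force = Coriolis force):
V_g = (1/(fρ)) |∂P/∂n| = 1.13×10⁻³ / (1.39×10⁻⁴ × 0.648) = 12.6 m/s
Converting: 12.6 m/s × 3.6 = 45.2 km/h

45.2 km/h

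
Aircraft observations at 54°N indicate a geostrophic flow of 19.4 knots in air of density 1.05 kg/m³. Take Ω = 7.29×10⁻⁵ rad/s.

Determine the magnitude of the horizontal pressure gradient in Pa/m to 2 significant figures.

Coriolis parameter at 54°N:
f = 2Ω sin φ = 2 × 7.29×10⁻⁵ × sin 54° = 1.18×10⁻⁴ s⁻¹
Wind speed in SI: 19.4 knots = 9.98 m/s
Geostrophic balance rearranged: |∂P/∂n| = f ρ V_g
|∂P/∂n| = 1.18×10⁻⁴ × 1.05 × 9.98 = 1.24×10⁻³ Pa/m

1.2×10⁻³ Pa/m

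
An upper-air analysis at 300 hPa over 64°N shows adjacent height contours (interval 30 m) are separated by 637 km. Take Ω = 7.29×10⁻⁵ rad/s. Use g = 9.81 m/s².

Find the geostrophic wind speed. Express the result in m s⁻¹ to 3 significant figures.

Coriolis parameter at 64°N:
f = 2Ω sin φ = 2 × 7.29×10⁻⁵ × sin 64° = 1.31×10⁻⁴ s⁻¹
Height gradient: |∂Z/∂n| = 30 m / 637000 m = 4.71×10⁻⁵
On a pressure surface, geostrophic balance gives V_g = (g/f)|∂Z/∂n|:
V_g = 9.81 × 4.71×10⁻⁵ / 1.31×10⁻⁴ = 3.53 m/s

3.53 m s⁻¹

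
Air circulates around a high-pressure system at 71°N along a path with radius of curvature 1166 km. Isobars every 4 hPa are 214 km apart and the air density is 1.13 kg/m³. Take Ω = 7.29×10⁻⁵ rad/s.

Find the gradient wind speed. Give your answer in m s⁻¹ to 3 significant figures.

13.1 m s⁻¹

Coriolis parameter at 71°N:
f = 2Ω sin φ = 2 × 7.29×10⁻⁵ × sin 71° = 1.38×10⁻⁴ s⁻¹
Pressure gradient: |∂P/∂n| = 400 Pa / 214000 m = 1.87×10⁻³ Pa/m
Geostrophic speed: V_g = |∂P/∂n|/(fρ) = 1.87×10⁻³/(1.38×10⁻⁴ × 1.13) = 12.0 m/s
Around a high, pressure-gradient force acts outward with centrifugal, so Coriolis balances both:
fV = (1/ρ)|∂P/∂n| + V²/R  →  V² − fR·V + fR·V_g = 0
With fR = 1.38×10⁻⁴ × 1166×10³ m = 161 m/s:
V = [fR − √((fR)² − 4 fR V_g)]/2 = [161 − √(161² − 4×161×12)]/2 = 13.1 m/s
Supergeostrophic (V > V_g = 12 m/s), as expected around a high.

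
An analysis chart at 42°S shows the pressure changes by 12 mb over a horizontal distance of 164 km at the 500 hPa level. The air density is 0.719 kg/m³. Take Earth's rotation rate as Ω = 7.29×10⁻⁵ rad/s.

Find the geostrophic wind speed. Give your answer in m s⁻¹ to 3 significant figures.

104 m s⁻¹

Coriolis parameter at 42°S:
f = 2Ω sin φ = 2 × 7.29×10⁻⁵ × sin 42° = 9.76×10⁻⁵ s⁻¹
Pressure gradient: |∂P/∂n| = 1200 Pa / 164000 m = 7.32×10⁻³ Pa/m
Geostrophic balance (pressure-gradient force = Coriolis force):
V_g = (1/(fρ)) |∂P/∂n| = 7.32×10⁻³ / (9.76×10⁻⁵ × 0.719) = 104 m/s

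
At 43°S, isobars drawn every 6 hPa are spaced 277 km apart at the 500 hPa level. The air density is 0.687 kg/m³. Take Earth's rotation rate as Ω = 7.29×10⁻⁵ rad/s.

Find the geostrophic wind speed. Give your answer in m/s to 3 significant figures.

31.7 m/s

Coriolis parameter at 43°S:
f = 2Ω sin φ = 2 × 7.29×10⁻⁵ × sin 43° = 9.94×10⁻⁵ s⁻¹
Pressure gradient: |∂P/∂n| = 600 Pa / 277000 m = 2.17×10⁻³ Pa/m
Geostrophic balance (pressure-gradient force = Coriolis force):
V_g = (1/(fρ)) |∂P/∂n| = 2.17×10⁻³ / (9.94×10⁻⁵ × 0.687) = 31.7 m/s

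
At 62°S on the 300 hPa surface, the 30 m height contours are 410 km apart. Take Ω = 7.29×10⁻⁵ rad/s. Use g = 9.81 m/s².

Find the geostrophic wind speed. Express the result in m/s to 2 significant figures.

5.6 m/s

Coriolis parameter at 62°S:
f = 2Ω sin φ = 2 × 7.29×10⁻⁵ × sin 62° = 1.29×10⁻⁴ s⁻¹
Height gradient: |∂Z/∂n| = 30 m / 410000 m = 7.32×10⁻⁵
On a pressure surface, geostrophic balance gives V_g = (g/f)|∂Z/∂n|:
V_g = 9.81 × 7.32×10⁻⁵ / 1.29×10⁻⁴ = 5.58 m/s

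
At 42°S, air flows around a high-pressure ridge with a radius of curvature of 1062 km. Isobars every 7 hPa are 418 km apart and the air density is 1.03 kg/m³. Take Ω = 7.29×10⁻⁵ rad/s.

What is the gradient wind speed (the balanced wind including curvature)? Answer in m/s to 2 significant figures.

Coriolis parameter at 42°S:
f = 2Ω sin φ = 2 × 7.29×10⁻⁵ × sin 42° = 9.76×10⁻⁵ s⁻¹
Pressure gradient: |∂P/∂n| = 700 Pa / 418000 m = 1.67×10⁻³ Pa/m
Geostrophic speed: V_g = |∂P/∂n|/(fρ) = 1.67×10⁻³/(9.76×10⁻⁵ × 1.03) = 16.7 m/s
Around a high, pressure-gradient force acts outward with centrifugal, so Coriolis balances both:
fV = (1/ρ)|∂P/∂n| + V²/R  →  V² − fR·V + fR·V_g = 0
With fR = 9.76×10⁻⁵ × 1062×10³ m = 104 m/s:
V = [fR − √((fR)² − 4 fR V_g)]/2 = [104 − √(104² − 4×104×16.7)]/2 = 20.9 m/s
Supergeostrophic (V > V_g = 16.7 m/s), as expected around a high.

21 m/s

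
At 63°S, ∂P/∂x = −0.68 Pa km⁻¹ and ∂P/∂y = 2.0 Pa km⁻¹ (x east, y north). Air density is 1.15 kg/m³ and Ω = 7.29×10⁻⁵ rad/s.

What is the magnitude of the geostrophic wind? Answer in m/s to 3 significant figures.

Coriolis parameter at 63°S:
f = 2Ω sin φ = 2 × 7.29×10⁻⁵ × sin 63° = 1.30×10⁻⁴ s⁻¹
In the Southern Hemisphere f is negative: f = −1.30×10⁻⁴ s⁻¹.
Component geostrophic relations (x east, y north):
u_g = −(1/(fρ)) ∂P/∂y,  v_g = (1/(fρ)) ∂P/∂x
u_g = −(2.0×10⁻³)/(−1.30×10⁻⁴ × 1.15) = 13.4 m/s;  v_g = (−0.68×10⁻³)/(−1.30×10⁻⁴ × 1.15) = 4.55 m/s
|V_g| = √(u_g² + v_g²) = 14.1 m/s

14.1 m/s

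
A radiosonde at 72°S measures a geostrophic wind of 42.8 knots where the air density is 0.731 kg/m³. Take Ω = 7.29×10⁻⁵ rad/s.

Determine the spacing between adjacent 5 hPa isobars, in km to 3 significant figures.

Coriolis parameter at 72°S:
f = 2Ω sin φ = 2 × 7.29×10⁻⁵ × sin 72° = 1.39×10⁻⁴ s⁻¹
Wind speed in SI: 42.8 knots = 22.0 m/s
Geostrophic balance rearranged: |∂P/∂n| = f ρ V_g
|∂P/∂n| = 1.39×10⁻⁴ × 0.731 × 22.0 = 2.23×10⁻³ Pa/m
Isobar spacing: Δn = ΔP/|∂P/∂n| = 500 Pa / 2.23×10⁻³ Pa/m = 224030 m ≈ 224 km

224 km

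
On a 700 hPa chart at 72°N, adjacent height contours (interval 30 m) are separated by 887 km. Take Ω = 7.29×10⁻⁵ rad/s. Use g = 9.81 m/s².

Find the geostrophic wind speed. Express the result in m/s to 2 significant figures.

Coriolis parameter at 72°N:
f = 2Ω sin φ = 2 × 7.29×10⁻⁵ × sin 72° = 1.39×10⁻⁴ s⁻¹
Height gradient: |∂Z/∂n| = 30 m / 887000 m = 3.38×10⁻⁵
On a pressure surface, geostrophic balance gives V_g = (g/f)|∂Z/∂n|:
V_g = 9.81 × 3.38×10⁻⁵ / 1.39×10⁻⁴ = 2.39 m/s

2.4 m/s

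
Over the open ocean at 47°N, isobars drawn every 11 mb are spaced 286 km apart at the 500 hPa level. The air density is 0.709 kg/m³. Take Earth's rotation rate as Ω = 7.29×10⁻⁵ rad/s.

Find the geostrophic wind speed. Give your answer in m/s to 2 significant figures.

Coriolis parameter at 47°N:
f = 2Ω sin φ = 2 × 7.29×10⁻⁵ × sin 47° = 1.07×10⁻⁴ s⁻¹
Pressure gradient: |∂P/∂n| = 1100 Pa / 286000 m = 3.85×10⁻³ Pa/m
Geostrophic balance (pressure-gradient force = Coriolis force):
V_g = (1/(fρ)) |∂P/∂n| = 3.85×10⁻³ / (1.07×10⁻⁴ × 0.709) = 50.9 m/s

51 m/s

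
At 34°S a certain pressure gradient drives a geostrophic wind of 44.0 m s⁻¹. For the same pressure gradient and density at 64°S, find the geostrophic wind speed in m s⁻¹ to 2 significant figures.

With the same pressure gradient and density, V_g ∝ 1/f ∝ 1/sin φ.
V₂ = V₁ · sin φ₁ / sin φ₂ = 44.0 × sin 34° / sin 64°
V₂ = 44.0 × 0.5592/0.8988 = 27 m s⁻¹

27 m s⁻¹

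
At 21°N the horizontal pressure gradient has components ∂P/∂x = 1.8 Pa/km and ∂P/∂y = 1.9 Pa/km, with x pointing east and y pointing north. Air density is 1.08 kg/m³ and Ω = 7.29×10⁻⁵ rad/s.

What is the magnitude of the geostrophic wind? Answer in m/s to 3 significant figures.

Coriolis parameter at 21°N:
f = 2Ω sin φ = 2 × 7.29×10⁻⁵ × sin 21° = 5.23×10⁻⁵ s⁻¹
Component geostrophic relations (x east, y north):
u_g = −(1/(fρ)) ∂P/∂y,  v_g = (1/(fρ)) ∂P/∂x
u_g = −(1.9×10⁻³)/(5.23×10⁻⁵ × 1.08) = −33.7 m/s;  v_g = (1.8×10⁻³)/(5.23×10⁻⁵ × 1.08) = 31.9 m/s
|V_g| = √(u_g² + v_g²) = 46.4 m/s

46.4 m/s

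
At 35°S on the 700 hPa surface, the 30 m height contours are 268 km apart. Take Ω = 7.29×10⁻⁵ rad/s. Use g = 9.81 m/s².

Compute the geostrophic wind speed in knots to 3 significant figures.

Coriolis parameter at 35°S:
f = 2Ω sin φ = 2 × 7.29×10⁻⁵ × sin 35° = 8.36×10⁻⁵ s⁻¹
Height gradient: |∂Z/∂n| = 30 m / 268000 m = 1.12×10⁻⁴
On a pressure surface, geostrophic balance gives V_g = (g/f)|∂Z/∂n|:
V_g = 9.81 × 1.12×10⁻⁴ / 8.36×10⁻⁵ = 13.1 m/s
Converting: 13.1 m/s × 1.944 = 25.5 knots

25.5 knots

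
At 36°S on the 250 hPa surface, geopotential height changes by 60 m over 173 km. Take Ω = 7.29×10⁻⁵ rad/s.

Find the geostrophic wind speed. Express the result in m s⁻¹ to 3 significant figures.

Coriolis parameter at 36°S:
f = 2Ω sin φ = 2 × 7.29×10⁻⁵ × sin 36° = 8.57×10⁻⁵ s⁻¹
Height gradient: |∂Z/∂n| = 60 m / 173000 m = 3.47×10⁻⁴
On a pressure surface, geostrophic balance gives V_g = (g/f)|∂Z/∂n|:
V_g = 9.81 × 3.47×10⁻⁴ / 8.57×10⁻⁵ = 39.7 m/s

39.7 m s⁻¹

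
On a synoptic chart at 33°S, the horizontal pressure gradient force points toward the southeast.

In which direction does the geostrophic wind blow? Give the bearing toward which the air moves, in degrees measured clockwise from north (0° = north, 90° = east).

045°

The pressure-gradient force points toward the southeast (bearing 135°).
Geostrophic balance: in the Southern Hemisphere the Coriolis force deflects motion to the left, so the geostrophic wind blows 90° to the left of the pressure-gradient force (low pressure on the right).
Rotating 135° by 90° counterclockwise gives 045° — the wind blows toward the northeast.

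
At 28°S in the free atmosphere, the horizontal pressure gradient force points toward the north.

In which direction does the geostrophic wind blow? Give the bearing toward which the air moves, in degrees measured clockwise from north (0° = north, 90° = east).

270°

The pressure-gradient force points toward the north (bearing 000°).
Geostrophic balance: in the Southern Hemisphere the Coriolis force deflects motion to the left, so the geostrophic wind blows 90° to the left of the pressure-gradient force (low pressure on the right).
Rotating 000° by 90° counterclockwise gives 270° — the wind blows toward the west.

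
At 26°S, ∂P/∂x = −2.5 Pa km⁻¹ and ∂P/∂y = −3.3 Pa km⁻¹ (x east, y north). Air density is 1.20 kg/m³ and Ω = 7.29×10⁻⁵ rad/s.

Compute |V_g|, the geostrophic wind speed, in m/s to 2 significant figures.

54 m/s

Coriolis parameter at 26°S:
f = 2Ω sin φ = 2 × 7.29×10⁻⁵ × sin 26° = 6.39×10⁻⁵ s⁻¹
In the Southern Hemisphere f is negative: f = −6.39×10⁻⁵ s⁻¹.
Component geostrophic relations (x east, y north):
u_g = −(1/(fρ)) ∂P/∂y,  v_g = (1/(fρ)) ∂P/∂x
u_g = −(−3.3×10⁻³)/(−6.39×10⁻⁵ × 1.20) = −43.0 m/s;  v_g = (−2.5×10⁻³)/(−6.39×10⁻⁵ × 1.20) = 32.6 m/s
|V_g| = √(u_g² + v_g²) = 54.0 m/s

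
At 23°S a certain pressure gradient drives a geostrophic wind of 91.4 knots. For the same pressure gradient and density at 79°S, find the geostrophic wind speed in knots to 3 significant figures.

36.4 knots

With the same pressure gradient and density, V_g ∝ 1/f ∝ 1/sin φ.
V₂ = V₁ · sin φ₁ / sin φ₂ = 91.4 × sin 23° / sin 79°
V₂ = 91.4 × 0.3907/0.9816 = 36.4 knots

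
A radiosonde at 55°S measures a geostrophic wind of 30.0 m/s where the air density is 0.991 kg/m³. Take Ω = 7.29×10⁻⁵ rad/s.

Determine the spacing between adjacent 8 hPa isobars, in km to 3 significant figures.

Coriolis parameter at 55°S:
f = 2Ω sin φ = 2 × 7.29×10⁻⁵ × sin 55° = 1.19×10⁻⁴ s⁻¹
Geostrophic balance rearranged: |∂P/∂n| = f ρ V_g
|∂P/∂n| = 1.19×10⁻⁴ × 0.991 × 30.0 = 3.55×10⁻³ Pa/m
Isobar spacing: Δn = ΔP/|∂P/∂n| = 800 Pa / 3.55×10⁻³ Pa/m = 225306 m ≈ 225 km

225 km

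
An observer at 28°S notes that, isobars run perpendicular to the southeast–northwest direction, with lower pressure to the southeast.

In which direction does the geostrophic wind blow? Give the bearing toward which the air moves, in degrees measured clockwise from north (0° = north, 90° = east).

045°

The pressure-gradient force points toward the southeast (bearing 135°).
Geostrophic balance: in the Southern Hemisphere the Coriolis force deflects motion to the left, so the geostrophic wind blows 90° to the left of the pressure-gradient force (low pressure on the right).
Rotating 135° by 90° counterclockwise gives 045° — the wind blows toward the northeast.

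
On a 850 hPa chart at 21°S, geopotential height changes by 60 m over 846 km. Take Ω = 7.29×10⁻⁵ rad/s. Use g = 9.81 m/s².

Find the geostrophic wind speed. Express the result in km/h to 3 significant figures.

Coriolis parameter at 21°S:
f = 2Ω sin φ = 2 × 7.29×10⁻⁵ × sin 21° = 5.23×10⁻⁵ s⁻¹
Height gradient: |∂Z/∂n| = 60 m / 846000 m = 7.09×10⁻⁵
On a pressure surface, geostrophic balance gives V_g = (g/f)|∂Z/∂n|:
V_g = 9.81 × 7.09×10⁻⁵ / 5.23×10⁻⁵ = 13.3 m/s
Converting: 13.3 m/s × 3.6 = 47.9 km/h

47.9 km/h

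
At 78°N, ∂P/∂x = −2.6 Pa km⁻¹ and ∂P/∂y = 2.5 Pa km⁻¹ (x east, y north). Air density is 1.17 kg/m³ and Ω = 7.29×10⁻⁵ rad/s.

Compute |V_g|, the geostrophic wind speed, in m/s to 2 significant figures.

Coriolis parameter at 78°N:
f = 2Ω sin φ = 2 × 7.29×10⁻⁵ × sin 78° = 1.43×10⁻⁴ s⁻¹
Component geostrophic relations (x east, y north):
u_g = −(1/(fρ)) ∂P/∂y,  v_g = (1/(fρ)) ∂P/∂x
u_g = −(2.5×10⁻³)/(1.43×10⁻⁴ × 1.17) = −15.0 m/s;  v_g = (−2.6×10⁻³)/(1.43×10⁻⁴ × 1.17) = −15.6 m/s
|V_g| = √(u_g² + v_g²) = 21.6 m/s

22 m/s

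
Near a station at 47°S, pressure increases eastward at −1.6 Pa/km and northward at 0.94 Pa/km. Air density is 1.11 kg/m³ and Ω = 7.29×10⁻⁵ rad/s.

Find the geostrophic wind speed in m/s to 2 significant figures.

16 m/s

Coriolis parameter at 47°S:
f = 2Ω sin φ = 2 × 7.29×10⁻⁵ × sin 47° = 1.07×10⁻⁴ s⁻¹
In the Southern Hemisphere f is negative: f = −1.07×10⁻⁴ s⁻¹.
Component geostrophic relations (x east, y north):
u_g = −(1/(fρ)) ∂P/∂y,  v_g = (1/(fρ)) ∂P/∂x
u_g = −(0.94×10⁻³)/(−1.07×10⁻⁴ × 1.11) = 7.94 m/s;  v_g = (−1.6×10⁻³)/(−1.07×10⁻⁴ × 1.11) = 13.5 m/s
|V_g| = √(u_g² + v_g²) = 15.7 m/s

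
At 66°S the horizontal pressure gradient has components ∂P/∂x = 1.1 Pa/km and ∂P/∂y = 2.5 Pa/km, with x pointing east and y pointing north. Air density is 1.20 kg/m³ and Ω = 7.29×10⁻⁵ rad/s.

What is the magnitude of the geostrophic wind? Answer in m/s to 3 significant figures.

Coriolis parameter at 66°S:
f = 2Ω sin φ = 2 × 7.29×10⁻⁵ × sin 66° = 1.33×10⁻⁴ s⁻¹
In the Southern Hemisphere f is negative: f = −1.33×10⁻⁴ s⁻¹.
Component geostrophic relations (x east, y north):
u_g = −(1/(fρ)) ∂P/∂y,  v_g = (1/(fρ)) ∂P/∂x
u_g = −(2.5×10⁻³)/(−1.33×10⁻⁴ × 1.20) = 15.6 m/s;  v_g = (1.1×10⁻³)/(−1.33×10⁻⁴ × 1.20) = −6.88 m/s
|V_g| = √(u_g² + v_g²) = 17.1 m/s

17.1 m/s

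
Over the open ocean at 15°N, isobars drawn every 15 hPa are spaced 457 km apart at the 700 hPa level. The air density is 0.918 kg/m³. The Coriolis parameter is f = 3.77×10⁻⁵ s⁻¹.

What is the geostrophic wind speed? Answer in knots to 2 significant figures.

Pressure gradient: |∂P/∂n| = 1500 Pa / 457000 m = 3.28×10⁻³ Pa/m
Geostrophic balance (pressure-gradient force = Coriolis force):
V_g = (1/(fρ)) |∂P/∂n| = 3.28×10⁻³ / (3.77×10⁻⁵ × 0.918) = 94.8 m/s
Converting: 94.8 m/s × 1.944 = 180 knots

180 knots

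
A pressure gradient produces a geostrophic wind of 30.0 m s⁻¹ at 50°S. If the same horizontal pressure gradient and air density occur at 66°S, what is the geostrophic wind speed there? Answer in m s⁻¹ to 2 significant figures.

25 m s⁻¹

With the same pressure gradient and density, V_g ∝ 1/f ∝ 1/sin φ.
V₂ = V₁ · sin φ₁ / sin φ₂ = 30.0 × sin 50° / sin 66°
V₂ = 30.0 × 0.7660/0.9135 = 25 m s⁻¹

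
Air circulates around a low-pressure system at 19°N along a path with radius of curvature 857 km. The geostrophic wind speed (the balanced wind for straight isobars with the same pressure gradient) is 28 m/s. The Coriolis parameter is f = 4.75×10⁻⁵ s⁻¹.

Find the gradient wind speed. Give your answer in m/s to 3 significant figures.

Around a low, centrifugal force acts outward with Coriolis, so pressure-gradient force balances both:
(1/ρ)|∂P/∂n| = fV + V²/R  →  V² + fR·V − fR·V_g = 0
With fR = 4.75×10⁻⁵ × 857×10³ m = 40.7 m/s:
V = [−fR + √((fR)² + 4 fR V_g)]/2 = [−40.7 + √(40.7² + 4×40.7×28)]/2 = 19.1 m/s
Subgeostrophic (V < V_g = 28 m/s), as expected around a low.

19.1 m/s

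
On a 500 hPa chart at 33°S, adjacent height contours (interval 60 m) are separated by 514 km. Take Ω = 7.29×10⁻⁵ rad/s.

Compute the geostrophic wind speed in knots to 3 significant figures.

28.0 knots

Coriolis parameter at 33°S:
f = 2Ω sin φ = 2 × 7.29×10⁻⁵ × sin 33° = 7.94×10⁻⁵ s⁻¹
Height gradient: |∂Z/∂n| = 60 m / 514000 m = 1.17×10⁻⁴
On a pressure surface, geostrophic balance gives V_g = (g/f)|∂Z/∂n|:
V_g = 9.81 × 1.17×10⁻⁴ / 7.94×10⁻⁵ = 14.4 m/s
Converting: 14.4 m/s × 1.944 = 28.0 knots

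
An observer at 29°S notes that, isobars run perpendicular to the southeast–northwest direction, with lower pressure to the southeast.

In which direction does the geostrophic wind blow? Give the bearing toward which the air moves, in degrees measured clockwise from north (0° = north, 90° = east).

045°

The pressure-gradient force points toward the southeast (bearing 135°).
Geostrophic balance: in the Southern Hemisphere the Coriolis force deflects motion to the left, so the geostrophic wind blows 90° to the left of the pressure-gradient force (low pressure on the right).
Rotating 135° by 90° counterclockwise gives 045° — the wind blows toward the northeast.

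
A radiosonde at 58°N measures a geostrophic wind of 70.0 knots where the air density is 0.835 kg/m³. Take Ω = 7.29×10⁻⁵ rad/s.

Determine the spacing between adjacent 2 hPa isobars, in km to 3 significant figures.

53.8 km

Coriolis parameter at 58°N:
f = 2Ω sin φ = 2 × 7.29×10⁻⁵ × sin 58° = 1.24×10⁻⁴ s⁻¹
Wind speed in SI: 70.0 knots = 36.0 m/s
Geostrophic balance rearranged: |∂P/∂n| = f ρ V_g
|∂P/∂n| = 1.24×10⁻⁴ × 0.835 × 36.0 = 3.72×10⁻³ Pa/m
Isobar spacing: Δn = ΔP/|∂P/∂n| = 200 Pa / 3.72×10⁻³ Pa/m = 53793 m ≈ 53.8 km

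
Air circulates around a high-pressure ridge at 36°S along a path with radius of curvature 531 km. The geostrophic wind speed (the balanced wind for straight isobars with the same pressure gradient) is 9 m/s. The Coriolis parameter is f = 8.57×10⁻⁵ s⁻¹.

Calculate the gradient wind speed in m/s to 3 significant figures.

Around a high, pressure-gradient force acts outward with centrifugal, so Coriolis balances both:
fV = (1/ρ)|∂P/∂n| + V²/R  →  V² − fR·V + fR·V_g = 0
With fR = 8.57×10⁻⁵ × 531×10³ m = 45.5 m/s:
V = [fR − √((fR)² − 4 fR V_g)]/2 = [45.5 − √(45.5² − 4×45.5×9)]/2 = 12.4 m/s
Supergeostrophic (V > V_g = 9 m/s), as expected around a high.

12.4 m/s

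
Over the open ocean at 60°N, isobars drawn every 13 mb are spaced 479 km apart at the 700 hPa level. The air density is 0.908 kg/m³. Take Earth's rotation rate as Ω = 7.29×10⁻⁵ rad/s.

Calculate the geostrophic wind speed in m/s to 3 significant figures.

23.7 m/s

Coriolis parameter at 60°N:
f = 2Ω sin φ = 2 × 7.29×10⁻⁵ × sin 60° = 1.26×10⁻⁴ s⁻¹
Pressure gradient: |∂P/∂n| = 1300 Pa / 479000 m = 2.71×10⁻³ Pa/m
Geostrophic balance (pressure-gradient force = Coriolis force):
V_g = (1/(fρ)) |∂P/∂n| = 2.71×10⁻³ / (1.26×10⁻⁴ × 0.908) = 23.7 m/s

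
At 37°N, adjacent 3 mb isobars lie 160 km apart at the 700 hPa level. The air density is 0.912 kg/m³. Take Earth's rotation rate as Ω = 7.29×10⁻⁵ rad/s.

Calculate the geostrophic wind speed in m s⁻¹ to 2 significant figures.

Coriolis parameter at 37°N:
f = 2Ω sin φ = 2 × 7.29×10⁻⁵ × sin 37° = 8.77×10⁻⁵ s⁻¹
Pressure gradient: |∂P/∂n| = 300 Pa / 160000 m = 1.88×10⁻³ Pa/m
Geostrophic balance (pressure-gradient force = Coriolis force):
V_g = (1/(fρ)) |∂P/∂n| = 1.88×10⁻³ / (8.77×10⁻⁵ × 0.912) = 23.4 m/s

23 m s⁻¹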